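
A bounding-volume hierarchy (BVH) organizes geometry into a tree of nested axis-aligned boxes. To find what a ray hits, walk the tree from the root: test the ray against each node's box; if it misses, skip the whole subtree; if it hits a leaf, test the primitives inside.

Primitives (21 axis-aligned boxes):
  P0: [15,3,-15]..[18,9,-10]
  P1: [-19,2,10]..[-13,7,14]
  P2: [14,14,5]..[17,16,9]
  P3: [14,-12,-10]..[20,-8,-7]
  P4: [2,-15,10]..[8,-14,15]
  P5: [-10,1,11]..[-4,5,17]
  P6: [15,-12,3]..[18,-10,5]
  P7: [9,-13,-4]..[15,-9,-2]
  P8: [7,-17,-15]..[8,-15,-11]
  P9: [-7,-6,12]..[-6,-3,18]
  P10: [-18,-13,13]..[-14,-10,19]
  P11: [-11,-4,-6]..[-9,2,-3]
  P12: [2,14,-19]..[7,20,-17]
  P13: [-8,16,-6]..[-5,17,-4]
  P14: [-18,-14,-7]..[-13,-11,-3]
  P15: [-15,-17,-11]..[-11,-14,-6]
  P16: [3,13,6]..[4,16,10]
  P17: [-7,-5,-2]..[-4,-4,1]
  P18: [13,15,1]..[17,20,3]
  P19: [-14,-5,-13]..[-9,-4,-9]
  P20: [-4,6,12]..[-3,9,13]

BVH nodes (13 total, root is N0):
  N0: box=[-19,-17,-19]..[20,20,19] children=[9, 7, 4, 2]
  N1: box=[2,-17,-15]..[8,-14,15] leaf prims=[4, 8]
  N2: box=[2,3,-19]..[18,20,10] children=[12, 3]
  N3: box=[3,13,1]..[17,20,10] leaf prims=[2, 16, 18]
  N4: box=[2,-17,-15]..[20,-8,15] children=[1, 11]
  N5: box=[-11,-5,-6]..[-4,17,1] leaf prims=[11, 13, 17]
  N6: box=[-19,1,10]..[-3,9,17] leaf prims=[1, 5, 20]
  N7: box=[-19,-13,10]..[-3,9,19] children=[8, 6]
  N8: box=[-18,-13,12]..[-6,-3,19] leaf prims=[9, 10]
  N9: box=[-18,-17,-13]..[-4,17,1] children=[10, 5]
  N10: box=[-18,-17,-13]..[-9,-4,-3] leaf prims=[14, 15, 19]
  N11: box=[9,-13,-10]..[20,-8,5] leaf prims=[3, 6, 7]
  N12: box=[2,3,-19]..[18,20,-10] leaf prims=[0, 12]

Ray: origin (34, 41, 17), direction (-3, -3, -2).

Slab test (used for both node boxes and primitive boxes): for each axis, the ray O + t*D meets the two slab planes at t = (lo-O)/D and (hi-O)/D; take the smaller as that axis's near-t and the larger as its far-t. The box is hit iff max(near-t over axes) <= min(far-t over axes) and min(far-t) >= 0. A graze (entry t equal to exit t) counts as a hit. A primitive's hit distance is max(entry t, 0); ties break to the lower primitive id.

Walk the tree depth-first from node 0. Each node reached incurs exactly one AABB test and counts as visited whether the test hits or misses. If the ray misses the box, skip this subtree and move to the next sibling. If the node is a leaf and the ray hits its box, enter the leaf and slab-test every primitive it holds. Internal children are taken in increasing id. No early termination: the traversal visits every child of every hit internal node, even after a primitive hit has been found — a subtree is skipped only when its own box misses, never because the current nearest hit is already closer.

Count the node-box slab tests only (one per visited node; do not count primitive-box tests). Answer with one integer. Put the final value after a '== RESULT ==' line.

Walk:
N0 x:[14/3,53/3] y:[7,58/3] z:[-1,18] -> hit [7,53/3], descend [2, 4, 7, 9]
  N2 x:[16/3,32/3] y:[7,38/3] z:[7/2,18] -> hit [7,32/3], descend [3, 12]
    N3 x:[17/3,31/3] y:[7,28/3] z:[7/2,8] -> hit [7,8] leaf, test {P2(miss), P16(miss), P18@t=7}
    N12 x:[16/3,32/3] y:[7,38/3] z:[27/2,18] -> miss, prune
  N4 x:[14/3,32/3] y:[49/3,58/3] z:[1,16] -> miss, prune
  N7 x:[37/3,53/3] y:[32/3,18] z:[-1,7/2] -> miss, prune
  N9 x:[38/3,52/3] y:[8,58/3] z:[8,15] -> hit [38/3,15], descend [5, 10]
    N5 x:[38/3,15] y:[8,46/3] z:[8,23/2] -> miss, prune
    N10 x:[43/3,52/3] y:[15,58/3] z:[10,15] -> hit [15,15] leaf, test {P14(miss), P15(miss), P19@t=15}

Visited [0, 2, 3, 12, 4, 7, 9, 5, 10]. Tests: 9 box, 2 leaf. Nearest: P18.

== RESULT ==
9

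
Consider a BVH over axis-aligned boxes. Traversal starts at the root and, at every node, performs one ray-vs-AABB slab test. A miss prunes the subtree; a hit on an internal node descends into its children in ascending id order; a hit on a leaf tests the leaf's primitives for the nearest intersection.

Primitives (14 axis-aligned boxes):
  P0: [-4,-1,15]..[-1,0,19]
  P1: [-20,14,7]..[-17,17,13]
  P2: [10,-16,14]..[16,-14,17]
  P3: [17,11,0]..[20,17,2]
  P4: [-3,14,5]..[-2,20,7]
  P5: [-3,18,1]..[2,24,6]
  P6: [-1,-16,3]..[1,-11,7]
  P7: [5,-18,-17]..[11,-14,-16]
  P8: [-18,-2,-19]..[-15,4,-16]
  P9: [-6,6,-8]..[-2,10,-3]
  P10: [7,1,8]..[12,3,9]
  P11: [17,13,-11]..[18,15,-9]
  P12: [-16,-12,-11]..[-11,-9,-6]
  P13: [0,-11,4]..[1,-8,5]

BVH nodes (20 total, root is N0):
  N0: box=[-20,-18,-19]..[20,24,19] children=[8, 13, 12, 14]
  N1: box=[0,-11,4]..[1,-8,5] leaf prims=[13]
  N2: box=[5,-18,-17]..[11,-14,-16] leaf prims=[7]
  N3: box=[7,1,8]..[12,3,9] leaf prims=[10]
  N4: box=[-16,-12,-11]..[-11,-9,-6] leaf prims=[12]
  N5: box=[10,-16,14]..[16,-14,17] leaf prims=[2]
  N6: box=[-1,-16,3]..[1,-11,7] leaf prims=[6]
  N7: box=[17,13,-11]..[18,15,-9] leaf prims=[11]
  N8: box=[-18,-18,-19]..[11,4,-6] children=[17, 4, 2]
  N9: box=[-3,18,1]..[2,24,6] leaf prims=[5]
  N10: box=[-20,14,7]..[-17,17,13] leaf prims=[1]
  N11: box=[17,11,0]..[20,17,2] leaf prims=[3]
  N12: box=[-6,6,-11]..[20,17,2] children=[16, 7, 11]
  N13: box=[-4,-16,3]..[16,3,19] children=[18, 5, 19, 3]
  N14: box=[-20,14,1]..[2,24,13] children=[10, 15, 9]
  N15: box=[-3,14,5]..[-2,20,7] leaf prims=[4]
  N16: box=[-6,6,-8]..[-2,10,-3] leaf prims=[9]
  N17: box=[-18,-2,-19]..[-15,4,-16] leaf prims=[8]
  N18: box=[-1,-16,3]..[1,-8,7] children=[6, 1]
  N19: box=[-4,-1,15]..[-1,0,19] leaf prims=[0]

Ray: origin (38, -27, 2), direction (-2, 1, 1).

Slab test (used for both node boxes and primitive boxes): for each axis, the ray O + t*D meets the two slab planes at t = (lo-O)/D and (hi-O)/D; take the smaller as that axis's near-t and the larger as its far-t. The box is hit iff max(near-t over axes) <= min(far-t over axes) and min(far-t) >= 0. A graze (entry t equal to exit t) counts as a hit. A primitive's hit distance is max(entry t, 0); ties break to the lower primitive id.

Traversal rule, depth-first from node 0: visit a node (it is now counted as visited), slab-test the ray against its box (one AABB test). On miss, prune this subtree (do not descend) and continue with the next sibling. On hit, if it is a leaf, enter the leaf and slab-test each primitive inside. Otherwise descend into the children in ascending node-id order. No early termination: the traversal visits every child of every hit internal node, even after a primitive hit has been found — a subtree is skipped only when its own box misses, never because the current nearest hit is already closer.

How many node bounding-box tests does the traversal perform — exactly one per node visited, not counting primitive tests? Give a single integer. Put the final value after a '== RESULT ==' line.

Traverse from the root:
N0 x:[9,29] y:[9,51] z:[-21,17] -> hit [9,17], descend [8, 12, 13, 14]
  N8 x:[27/2,28] y:[9,31] z:[-21,-8] -> miss, prune
  N12 x:[9,22] y:[33,44] z:[-13,0] -> miss, prune
  N13 x:[11,21] y:[11,30] z:[1,17] -> hit [11,17], descend [3, 5, 18, 19]
    N3 x:[13,31/2] y:[28,30] z:[6,7] -> miss, prune
    N5 x:[11,14] y:[11,13] z:[12,15] -> hit [12,13] leaf, test {P2@t=12}
    N18 x:[37/2,39/2] y:[11,19] z:[1,5] -> miss, prune
    N19 x:[39/2,21] y:[26,27] z:[13,17] -> miss, prune
  N14 x:[18,29] y:[41,51] z:[-1,11] -> miss, prune

Visited [0, 8, 12, 13, 3, 5, 18, 19, 14]. Tests: 9 box, 1 leaf. Nearest: P2.

== RESULT ==
9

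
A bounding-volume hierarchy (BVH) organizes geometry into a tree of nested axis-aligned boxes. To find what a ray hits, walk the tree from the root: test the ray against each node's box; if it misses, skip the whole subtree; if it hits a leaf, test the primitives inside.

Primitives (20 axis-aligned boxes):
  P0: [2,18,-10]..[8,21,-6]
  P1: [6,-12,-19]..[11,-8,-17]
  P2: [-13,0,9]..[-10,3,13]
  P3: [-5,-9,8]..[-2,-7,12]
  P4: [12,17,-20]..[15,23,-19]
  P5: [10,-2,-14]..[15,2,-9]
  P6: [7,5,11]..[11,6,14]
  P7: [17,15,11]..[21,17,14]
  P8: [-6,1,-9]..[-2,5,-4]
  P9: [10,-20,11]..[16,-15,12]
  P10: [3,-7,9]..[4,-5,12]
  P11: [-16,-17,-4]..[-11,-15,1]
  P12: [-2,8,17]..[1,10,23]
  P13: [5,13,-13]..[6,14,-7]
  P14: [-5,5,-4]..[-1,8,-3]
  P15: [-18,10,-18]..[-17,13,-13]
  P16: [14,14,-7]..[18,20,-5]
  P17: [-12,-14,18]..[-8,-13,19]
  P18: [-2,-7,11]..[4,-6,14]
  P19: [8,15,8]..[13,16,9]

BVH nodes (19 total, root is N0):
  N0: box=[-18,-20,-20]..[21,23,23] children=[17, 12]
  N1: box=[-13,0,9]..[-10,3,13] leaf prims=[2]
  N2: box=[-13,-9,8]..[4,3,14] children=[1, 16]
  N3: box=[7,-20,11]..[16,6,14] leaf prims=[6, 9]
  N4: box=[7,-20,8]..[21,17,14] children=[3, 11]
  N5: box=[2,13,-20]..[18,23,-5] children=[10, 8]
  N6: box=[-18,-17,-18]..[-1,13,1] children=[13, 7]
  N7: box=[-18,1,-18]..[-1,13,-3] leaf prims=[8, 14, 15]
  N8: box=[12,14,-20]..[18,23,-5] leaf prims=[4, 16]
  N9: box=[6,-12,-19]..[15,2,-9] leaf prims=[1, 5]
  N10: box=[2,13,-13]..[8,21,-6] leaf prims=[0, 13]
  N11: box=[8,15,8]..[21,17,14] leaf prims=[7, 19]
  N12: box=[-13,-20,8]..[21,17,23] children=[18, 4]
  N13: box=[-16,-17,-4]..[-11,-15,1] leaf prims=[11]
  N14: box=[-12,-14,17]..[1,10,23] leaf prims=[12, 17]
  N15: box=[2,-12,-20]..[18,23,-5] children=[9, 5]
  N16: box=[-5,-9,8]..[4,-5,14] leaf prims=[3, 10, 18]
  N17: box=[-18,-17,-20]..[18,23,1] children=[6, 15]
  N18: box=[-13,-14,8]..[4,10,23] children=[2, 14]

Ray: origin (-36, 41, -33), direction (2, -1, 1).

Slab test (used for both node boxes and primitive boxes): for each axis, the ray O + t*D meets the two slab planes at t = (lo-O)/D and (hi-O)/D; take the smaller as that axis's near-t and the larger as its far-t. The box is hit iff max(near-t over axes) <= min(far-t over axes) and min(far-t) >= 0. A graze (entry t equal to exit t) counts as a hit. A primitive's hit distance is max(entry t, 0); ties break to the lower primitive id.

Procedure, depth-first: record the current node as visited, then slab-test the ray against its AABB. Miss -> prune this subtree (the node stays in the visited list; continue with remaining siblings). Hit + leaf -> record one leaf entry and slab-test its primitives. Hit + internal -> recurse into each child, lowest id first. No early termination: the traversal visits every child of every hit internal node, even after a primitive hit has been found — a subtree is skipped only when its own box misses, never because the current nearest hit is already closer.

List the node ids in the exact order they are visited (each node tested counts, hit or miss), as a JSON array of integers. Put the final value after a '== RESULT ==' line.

Trace the traversal:
N0 x:[9,57/2] y:[18,61] z:[13,56] -> hit [18,57/2], descend [12, 17]
  N12 x:[23/2,57/2] y:[24,61] z:[41,56] -> miss, prune
  N17 x:[9,27] y:[18,58] z:[13,34] -> hit [18,27], descend [6, 15]
    N6 x:[9,35/2] y:[28,58] z:[15,34] -> miss, prune
    N15 x:[19,27] y:[18,53] z:[13,28] -> hit [19,27], descend [5, 9]
      N5 x:[19,27] y:[18,28] z:[13,28] -> hit [19,27], descend [8, 10]
        N8 x:[24,27] y:[18,27] z:[13,28] -> hit [24,27] leaf, test {P4(miss), P16@t=26}
        N10 x:[19,22] y:[20,28] z:[20,27] -> hit [20,22] leaf, test {P0(miss), P13(miss)}
      N9 x:[21,51/2] y:[39,53] z:[14,24] -> miss, prune

order=[0, 12, 17, 6, 15, 5, 8, 10, 9]  |boxes|=9  |leaves|=2  hit=P16

== RESULT ==
[0, 12, 17, 6, 15, 5, 8, 10, 9]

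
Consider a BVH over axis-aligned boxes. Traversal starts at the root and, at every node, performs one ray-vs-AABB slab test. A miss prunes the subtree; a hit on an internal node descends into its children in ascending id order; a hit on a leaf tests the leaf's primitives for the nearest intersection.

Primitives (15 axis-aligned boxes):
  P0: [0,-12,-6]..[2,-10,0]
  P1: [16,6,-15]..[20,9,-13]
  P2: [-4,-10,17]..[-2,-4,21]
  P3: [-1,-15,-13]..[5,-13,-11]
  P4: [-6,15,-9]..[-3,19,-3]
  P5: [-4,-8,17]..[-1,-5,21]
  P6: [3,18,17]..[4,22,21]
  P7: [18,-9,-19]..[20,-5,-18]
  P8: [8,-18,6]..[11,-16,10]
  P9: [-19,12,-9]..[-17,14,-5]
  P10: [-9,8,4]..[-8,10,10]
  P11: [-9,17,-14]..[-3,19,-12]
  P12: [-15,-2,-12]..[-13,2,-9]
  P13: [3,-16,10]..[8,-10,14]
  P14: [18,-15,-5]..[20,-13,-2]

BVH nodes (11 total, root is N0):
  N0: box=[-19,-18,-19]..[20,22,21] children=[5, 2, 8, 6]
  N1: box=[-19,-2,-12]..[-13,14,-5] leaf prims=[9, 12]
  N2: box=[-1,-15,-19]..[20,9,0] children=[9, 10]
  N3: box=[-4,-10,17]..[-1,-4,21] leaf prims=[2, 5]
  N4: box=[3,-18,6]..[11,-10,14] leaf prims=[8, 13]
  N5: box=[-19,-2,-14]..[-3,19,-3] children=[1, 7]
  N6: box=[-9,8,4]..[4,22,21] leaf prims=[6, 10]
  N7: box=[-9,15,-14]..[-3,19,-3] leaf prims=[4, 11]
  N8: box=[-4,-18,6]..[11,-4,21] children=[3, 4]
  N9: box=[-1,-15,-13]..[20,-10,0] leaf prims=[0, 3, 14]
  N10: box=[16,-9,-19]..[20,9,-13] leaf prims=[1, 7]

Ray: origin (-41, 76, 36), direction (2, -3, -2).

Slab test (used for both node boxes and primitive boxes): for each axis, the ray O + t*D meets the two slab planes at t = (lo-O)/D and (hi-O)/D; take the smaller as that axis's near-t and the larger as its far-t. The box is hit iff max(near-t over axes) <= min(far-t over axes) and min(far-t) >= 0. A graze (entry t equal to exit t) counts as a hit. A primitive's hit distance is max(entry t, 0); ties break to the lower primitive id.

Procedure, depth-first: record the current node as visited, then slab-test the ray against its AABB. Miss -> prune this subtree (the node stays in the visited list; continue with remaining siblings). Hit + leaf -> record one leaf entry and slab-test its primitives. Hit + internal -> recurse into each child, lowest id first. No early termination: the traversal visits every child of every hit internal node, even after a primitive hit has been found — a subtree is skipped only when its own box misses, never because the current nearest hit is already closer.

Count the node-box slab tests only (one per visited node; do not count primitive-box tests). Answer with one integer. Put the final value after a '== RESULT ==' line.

Walk:
N0 x:[11,61/2] y:[18,94/3] z:[15/2,55/2] -> hit [18,55/2], descend [2, 5, 6, 8]
  N2 x:[20,61/2] y:[67/3,91/3] z:[18,55/2] -> hit [67/3,55/2], descend [9, 10]
    N9 x:[20,61/2] y:[86/3,91/3] z:[18,49/2] -> miss, prune
    N10 x:[57/2,61/2] y:[67/3,85/3] z:[49/2,55/2] -> miss, prune
  N5 x:[11,19] y:[19,26] z:[39/2,25] -> miss, prune
  N6 x:[16,45/2] y:[18,68/3] z:[15/2,16] -> miss, prune
  N8 x:[37/2,26] y:[80/3,94/3] z:[15/2,15] -> miss, prune

Summary -> nodes [0, 2, 9, 10, 5, 6, 8]; box-tests=7; leaf-entries=0; first=miss

== RESULT ==
7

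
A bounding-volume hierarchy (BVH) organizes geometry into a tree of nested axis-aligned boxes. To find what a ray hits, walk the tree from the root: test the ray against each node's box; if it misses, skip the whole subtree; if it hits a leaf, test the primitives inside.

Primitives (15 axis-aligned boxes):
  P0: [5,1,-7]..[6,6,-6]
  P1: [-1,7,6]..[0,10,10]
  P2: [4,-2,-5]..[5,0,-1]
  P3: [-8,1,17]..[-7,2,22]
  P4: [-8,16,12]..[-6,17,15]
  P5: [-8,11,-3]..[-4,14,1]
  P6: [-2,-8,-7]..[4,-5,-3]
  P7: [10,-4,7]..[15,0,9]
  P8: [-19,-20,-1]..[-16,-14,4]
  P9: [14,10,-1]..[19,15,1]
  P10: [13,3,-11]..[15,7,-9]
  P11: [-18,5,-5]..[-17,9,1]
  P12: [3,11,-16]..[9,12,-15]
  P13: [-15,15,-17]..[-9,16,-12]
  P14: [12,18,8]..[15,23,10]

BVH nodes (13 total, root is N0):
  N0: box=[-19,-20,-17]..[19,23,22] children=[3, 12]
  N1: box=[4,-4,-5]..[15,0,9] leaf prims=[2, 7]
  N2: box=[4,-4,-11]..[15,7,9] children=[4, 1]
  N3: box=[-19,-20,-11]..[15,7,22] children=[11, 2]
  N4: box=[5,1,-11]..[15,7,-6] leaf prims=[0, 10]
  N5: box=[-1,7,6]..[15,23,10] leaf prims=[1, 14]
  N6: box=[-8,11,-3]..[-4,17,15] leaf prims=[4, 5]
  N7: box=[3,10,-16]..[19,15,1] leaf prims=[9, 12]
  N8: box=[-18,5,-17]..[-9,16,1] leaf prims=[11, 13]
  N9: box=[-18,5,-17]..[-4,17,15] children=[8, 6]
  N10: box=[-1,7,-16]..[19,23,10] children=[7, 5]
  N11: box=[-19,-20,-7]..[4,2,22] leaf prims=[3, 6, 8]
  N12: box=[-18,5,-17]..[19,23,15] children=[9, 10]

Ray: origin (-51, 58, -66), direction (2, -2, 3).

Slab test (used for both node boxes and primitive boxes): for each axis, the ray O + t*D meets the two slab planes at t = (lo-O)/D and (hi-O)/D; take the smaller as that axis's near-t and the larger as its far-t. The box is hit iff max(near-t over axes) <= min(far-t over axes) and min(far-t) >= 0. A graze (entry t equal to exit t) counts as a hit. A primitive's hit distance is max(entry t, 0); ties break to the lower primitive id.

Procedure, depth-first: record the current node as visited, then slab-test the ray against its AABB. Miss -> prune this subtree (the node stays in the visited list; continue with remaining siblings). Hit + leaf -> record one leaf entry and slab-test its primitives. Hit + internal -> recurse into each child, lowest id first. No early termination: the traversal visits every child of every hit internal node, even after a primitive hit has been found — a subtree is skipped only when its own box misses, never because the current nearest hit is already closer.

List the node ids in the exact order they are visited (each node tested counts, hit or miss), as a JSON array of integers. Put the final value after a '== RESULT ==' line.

Traverse from the root:
N0 x:[16,35] y:[35/2,39] z:[49/3,88/3] -> hit [35/2,88/3], descend [3, 12]
  N3 x:[16,33] y:[51/2,39] z:[55/3,88/3] -> hit [51/2,88/3], descend [2, 11]
    N2 x:[55/2,33] y:[51/2,31] z:[55/3,25] -> miss, prune
    N11 x:[16,55/2] y:[28,39] z:[59/3,88/3] -> miss, prune
  N12 x:[33/2,35] y:[35/2,53/2] z:[49/3,27] -> hit [35/2,53/2], descend [9, 10]
    N9 x:[33/2,47/2] y:[41/2,53/2] z:[49/3,27] -> hit [41/2,47/2], descend [6, 8]
      N6 x:[43/2,47/2] y:[41/2,47/2] z:[21,27] -> hit [43/2,47/2] leaf, test {P4(miss), P5@t=22}
      N8 x:[33/2,21] y:[21,53/2] z:[49/3,67/3] -> hit [21,21] leaf, test {P11(miss), P13(miss)}
    N10 x:[25,35] y:[35/2,51/2] z:[50/3,76/3] -> hit [25,76/3], descend [5, 7]
      N5 x:[25,33] y:[35/2,51/2] z:[24,76/3] -> hit [25,76/3] leaf, test {P1@t=25, P14(miss)}
      N7 x:[27,35] y:[43/2,24] z:[50/3,67/3] -> miss, prune

11 AABB tests over nodes [0, 3, 2, 11, 12, 9, 6, 8, 10, 5, 7]; 3 leaves entered; closest P5.

== RESULT ==
[0, 3, 2, 11, 12, 9, 6, 8, 10, 5, 7]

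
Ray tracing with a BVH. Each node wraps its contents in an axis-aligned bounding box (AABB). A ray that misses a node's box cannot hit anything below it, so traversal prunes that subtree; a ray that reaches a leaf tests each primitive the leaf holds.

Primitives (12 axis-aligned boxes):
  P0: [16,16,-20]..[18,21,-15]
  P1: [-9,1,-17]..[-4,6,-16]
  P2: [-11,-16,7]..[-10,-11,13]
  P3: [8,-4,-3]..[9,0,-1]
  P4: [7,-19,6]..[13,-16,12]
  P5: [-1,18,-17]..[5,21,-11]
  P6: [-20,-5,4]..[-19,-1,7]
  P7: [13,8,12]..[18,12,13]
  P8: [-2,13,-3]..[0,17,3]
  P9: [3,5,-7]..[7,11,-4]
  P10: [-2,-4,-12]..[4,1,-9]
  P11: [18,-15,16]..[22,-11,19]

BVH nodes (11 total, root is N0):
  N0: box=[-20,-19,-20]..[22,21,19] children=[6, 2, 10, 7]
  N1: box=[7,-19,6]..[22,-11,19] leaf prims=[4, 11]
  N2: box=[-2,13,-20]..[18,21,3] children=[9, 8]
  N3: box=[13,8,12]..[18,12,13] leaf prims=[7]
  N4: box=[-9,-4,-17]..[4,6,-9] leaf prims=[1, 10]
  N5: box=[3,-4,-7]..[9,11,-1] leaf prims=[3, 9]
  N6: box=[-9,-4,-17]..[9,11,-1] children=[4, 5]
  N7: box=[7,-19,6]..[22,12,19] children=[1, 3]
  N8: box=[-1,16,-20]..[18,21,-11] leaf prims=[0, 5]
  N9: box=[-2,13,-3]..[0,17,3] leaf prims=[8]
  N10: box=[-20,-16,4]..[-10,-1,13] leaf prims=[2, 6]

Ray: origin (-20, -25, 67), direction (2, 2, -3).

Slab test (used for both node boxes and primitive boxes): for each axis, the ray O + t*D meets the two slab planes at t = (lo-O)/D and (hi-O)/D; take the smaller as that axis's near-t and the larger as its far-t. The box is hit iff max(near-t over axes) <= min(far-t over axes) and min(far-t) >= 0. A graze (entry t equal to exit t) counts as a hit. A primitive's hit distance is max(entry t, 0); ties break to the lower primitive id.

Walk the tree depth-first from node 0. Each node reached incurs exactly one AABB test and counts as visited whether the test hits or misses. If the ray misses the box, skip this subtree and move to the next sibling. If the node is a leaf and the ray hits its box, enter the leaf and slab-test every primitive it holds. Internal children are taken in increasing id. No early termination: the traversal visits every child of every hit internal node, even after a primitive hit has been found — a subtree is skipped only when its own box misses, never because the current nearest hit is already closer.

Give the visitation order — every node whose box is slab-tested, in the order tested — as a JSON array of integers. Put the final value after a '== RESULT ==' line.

Traverse from the root:
N0 x:[0,21] y:[3,23] z:[16,29] -> hit [16,21], descend [2, 6, 7, 10]
  N2 x:[9,19] y:[19,23] z:[64/3,29] -> miss, prune
  N6 x:[11/2,29/2] y:[21/2,18] z:[68/3,28] -> miss, prune
  N7 x:[27/2,21] y:[3,37/2] z:[16,61/3] -> hit [16,37/2], descend [1, 3]
    N1 x:[27/2,21] y:[3,7] z:[16,61/3] -> miss, prune
    N3 x:[33/2,19] y:[33/2,37/2] z:[18,55/3] -> hit [18,55/3] leaf, test {P7@t=18}
  N10 x:[0,5] y:[9/2,12] z:[18,21] -> miss, prune

Summary -> nodes [0, 2, 6, 7, 1, 3, 10]; box-tests=7; leaf-entries=1; first=P7

== RESULT ==
[0, 2, 6, 7, 1, 3, 10]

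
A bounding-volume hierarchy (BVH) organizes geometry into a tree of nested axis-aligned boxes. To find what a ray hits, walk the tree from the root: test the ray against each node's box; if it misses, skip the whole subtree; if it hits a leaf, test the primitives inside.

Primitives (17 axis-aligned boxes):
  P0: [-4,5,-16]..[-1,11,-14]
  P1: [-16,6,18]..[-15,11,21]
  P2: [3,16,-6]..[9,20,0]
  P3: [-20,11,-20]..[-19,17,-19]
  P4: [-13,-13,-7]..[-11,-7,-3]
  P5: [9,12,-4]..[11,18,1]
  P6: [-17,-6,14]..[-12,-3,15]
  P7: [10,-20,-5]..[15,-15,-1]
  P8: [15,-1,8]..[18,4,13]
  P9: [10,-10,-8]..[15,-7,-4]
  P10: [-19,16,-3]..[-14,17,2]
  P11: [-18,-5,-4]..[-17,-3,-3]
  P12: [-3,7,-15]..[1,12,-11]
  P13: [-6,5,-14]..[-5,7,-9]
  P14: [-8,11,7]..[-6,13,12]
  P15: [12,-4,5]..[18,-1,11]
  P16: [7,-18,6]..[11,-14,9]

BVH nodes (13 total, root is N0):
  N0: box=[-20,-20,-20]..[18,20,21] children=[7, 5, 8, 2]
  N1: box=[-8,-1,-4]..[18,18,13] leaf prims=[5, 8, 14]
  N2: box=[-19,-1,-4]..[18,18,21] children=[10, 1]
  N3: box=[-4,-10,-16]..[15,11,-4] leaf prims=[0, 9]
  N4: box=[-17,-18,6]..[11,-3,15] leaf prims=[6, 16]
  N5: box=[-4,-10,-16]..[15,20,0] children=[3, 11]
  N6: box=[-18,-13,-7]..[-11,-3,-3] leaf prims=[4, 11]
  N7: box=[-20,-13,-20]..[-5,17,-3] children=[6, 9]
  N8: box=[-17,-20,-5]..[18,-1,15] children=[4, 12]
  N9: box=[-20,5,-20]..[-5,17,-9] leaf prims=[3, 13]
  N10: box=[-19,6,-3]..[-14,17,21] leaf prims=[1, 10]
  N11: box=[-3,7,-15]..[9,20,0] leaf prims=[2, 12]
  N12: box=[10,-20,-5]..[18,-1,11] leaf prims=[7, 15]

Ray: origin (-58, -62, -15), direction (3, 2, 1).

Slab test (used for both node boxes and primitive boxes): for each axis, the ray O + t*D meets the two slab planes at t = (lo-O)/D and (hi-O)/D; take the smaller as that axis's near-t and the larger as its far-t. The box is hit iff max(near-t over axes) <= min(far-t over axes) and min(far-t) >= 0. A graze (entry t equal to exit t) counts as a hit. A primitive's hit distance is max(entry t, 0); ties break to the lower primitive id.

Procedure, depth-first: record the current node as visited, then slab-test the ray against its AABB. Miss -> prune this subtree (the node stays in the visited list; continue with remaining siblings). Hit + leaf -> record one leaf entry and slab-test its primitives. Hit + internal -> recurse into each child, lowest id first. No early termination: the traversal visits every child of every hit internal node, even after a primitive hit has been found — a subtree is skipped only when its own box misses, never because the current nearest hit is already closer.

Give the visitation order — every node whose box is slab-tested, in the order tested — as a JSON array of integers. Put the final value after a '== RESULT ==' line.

Traverse from the root:
N0 x:[38/3,76/3] y:[21,41] z:[-5,36] -> hit [21,76/3], descend [2, 5, 7, 8]
  N2 x:[13,76/3] y:[61/2,40] z:[11,36] -> miss, prune
  N5 x:[18,73/3] y:[26,41] z:[-1,15] -> miss, prune
  N7 x:[38/3,53/3] y:[49/2,79/2] z:[-5,12] -> miss, prune
  N8 x:[41/3,76/3] y:[21,61/2] z:[10,30] -> hit [21,76/3], descend [4, 12]
    N4 x:[41/3,23] y:[22,59/2] z:[21,30] -> hit [22,23] leaf, test {P6(miss), P16@t=22}
    N12 x:[68/3,76/3] y:[21,61/2] z:[10,26] -> hit [68/3,76/3] leaf, test {P7(miss), P15(miss)}

Summary -> nodes [0, 2, 5, 7, 8, 4, 12]; box-tests=7; leaf-entries=2; first=P16

== RESULT ==
[0, 2, 5, 7, 8, 4, 12]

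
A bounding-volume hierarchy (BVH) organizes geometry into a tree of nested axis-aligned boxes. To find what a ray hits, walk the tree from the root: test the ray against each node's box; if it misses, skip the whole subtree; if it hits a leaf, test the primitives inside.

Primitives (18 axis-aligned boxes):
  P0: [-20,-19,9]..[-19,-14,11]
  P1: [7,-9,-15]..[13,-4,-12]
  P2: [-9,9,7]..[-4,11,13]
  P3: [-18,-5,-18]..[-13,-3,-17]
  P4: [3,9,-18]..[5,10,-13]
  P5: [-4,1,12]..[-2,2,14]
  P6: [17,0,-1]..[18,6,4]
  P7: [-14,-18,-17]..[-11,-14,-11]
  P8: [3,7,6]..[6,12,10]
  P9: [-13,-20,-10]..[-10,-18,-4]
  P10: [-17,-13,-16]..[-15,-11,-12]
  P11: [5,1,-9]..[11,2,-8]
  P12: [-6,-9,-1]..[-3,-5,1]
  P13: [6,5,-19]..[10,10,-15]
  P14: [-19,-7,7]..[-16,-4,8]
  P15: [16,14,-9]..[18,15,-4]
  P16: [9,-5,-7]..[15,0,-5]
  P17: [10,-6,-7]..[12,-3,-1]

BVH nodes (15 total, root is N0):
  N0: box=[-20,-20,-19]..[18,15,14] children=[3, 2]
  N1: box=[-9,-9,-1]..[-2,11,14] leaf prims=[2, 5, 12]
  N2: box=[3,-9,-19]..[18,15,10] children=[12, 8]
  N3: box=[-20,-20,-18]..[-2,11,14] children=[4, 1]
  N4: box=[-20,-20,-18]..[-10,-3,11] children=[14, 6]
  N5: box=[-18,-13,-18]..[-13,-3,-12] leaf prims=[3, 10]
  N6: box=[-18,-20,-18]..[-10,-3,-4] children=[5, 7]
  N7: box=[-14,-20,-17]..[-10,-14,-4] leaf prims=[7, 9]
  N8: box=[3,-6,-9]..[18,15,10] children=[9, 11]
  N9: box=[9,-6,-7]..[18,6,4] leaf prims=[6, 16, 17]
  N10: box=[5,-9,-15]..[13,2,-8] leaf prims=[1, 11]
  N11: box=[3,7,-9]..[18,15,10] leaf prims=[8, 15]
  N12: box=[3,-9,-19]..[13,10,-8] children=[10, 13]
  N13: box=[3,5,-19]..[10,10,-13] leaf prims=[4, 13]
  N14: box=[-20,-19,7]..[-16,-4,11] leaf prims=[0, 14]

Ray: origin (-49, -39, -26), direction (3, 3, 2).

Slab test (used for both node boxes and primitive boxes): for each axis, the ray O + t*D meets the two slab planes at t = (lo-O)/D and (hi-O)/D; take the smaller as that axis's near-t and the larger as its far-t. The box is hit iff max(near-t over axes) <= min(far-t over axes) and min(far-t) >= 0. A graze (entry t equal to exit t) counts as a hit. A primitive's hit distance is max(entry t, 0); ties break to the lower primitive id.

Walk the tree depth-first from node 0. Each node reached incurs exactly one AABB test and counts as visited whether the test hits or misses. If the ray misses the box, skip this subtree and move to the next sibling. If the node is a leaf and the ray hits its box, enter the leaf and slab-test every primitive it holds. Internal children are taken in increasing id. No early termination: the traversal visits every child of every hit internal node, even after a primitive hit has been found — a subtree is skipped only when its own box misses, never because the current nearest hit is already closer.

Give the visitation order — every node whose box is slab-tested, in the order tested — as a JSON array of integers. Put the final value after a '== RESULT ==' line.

Walk:
N0 x:[29/3,67/3] y:[19/3,18] z:[7/2,20] -> hit [29/3,18], descend [2, 3]
  N2 x:[52/3,67/3] y:[10,18] z:[7/2,18] -> hit [52/3,18], descend [8, 12]
    N8 x:[52/3,67/3] y:[11,18] z:[17/2,18] -> hit [52/3,18], descend [9, 11]
      N9 x:[58/3,67/3] y:[11,15] z:[19/2,15] -> miss, prune
      N11 x:[52/3,67/3] y:[46/3,18] z:[17/2,18] -> hit [52/3,18] leaf, test {P8(miss), P15(miss)}
    N12 x:[52/3,62/3] y:[10,49/3] z:[7/2,9] -> miss, prune
  N3 x:[29/3,47/3] y:[19/3,50/3] z:[4,20] -> hit [29/3,47/3], descend [1, 4]
    N1 x:[40/3,47/3] y:[10,50/3] z:[25/2,20] -> hit [40/3,47/3] leaf, test {P2(miss), P5(miss), P12(miss)}
    N4 x:[29/3,13] y:[19/3,12] z:[4,37/2] -> hit [29/3,12], descend [6, 14]
      N6 x:[31/3,13] y:[19/3,12] z:[4,11] -> hit [31/3,11], descend [5, 7]
        N5 x:[31/3,12] y:[26/3,12] z:[4,7] -> miss, prune
        N7 x:[35/3,13] y:[19/3,25/3] z:[9/2,11] -> miss, prune
      N14 x:[29/3,11] y:[20/3,35/3] z:[33/2,37/2] -> miss, prune

Visited [0, 2, 8, 9, 11, 12, 3, 1, 4, 6, 5, 7, 14]. Tests: 13 box, 2 leaf. Nearest: miss.

== RESULT ==
[0, 2, 8, 9, 11, 12, 3, 1, 4, 6, 5, 7, 14]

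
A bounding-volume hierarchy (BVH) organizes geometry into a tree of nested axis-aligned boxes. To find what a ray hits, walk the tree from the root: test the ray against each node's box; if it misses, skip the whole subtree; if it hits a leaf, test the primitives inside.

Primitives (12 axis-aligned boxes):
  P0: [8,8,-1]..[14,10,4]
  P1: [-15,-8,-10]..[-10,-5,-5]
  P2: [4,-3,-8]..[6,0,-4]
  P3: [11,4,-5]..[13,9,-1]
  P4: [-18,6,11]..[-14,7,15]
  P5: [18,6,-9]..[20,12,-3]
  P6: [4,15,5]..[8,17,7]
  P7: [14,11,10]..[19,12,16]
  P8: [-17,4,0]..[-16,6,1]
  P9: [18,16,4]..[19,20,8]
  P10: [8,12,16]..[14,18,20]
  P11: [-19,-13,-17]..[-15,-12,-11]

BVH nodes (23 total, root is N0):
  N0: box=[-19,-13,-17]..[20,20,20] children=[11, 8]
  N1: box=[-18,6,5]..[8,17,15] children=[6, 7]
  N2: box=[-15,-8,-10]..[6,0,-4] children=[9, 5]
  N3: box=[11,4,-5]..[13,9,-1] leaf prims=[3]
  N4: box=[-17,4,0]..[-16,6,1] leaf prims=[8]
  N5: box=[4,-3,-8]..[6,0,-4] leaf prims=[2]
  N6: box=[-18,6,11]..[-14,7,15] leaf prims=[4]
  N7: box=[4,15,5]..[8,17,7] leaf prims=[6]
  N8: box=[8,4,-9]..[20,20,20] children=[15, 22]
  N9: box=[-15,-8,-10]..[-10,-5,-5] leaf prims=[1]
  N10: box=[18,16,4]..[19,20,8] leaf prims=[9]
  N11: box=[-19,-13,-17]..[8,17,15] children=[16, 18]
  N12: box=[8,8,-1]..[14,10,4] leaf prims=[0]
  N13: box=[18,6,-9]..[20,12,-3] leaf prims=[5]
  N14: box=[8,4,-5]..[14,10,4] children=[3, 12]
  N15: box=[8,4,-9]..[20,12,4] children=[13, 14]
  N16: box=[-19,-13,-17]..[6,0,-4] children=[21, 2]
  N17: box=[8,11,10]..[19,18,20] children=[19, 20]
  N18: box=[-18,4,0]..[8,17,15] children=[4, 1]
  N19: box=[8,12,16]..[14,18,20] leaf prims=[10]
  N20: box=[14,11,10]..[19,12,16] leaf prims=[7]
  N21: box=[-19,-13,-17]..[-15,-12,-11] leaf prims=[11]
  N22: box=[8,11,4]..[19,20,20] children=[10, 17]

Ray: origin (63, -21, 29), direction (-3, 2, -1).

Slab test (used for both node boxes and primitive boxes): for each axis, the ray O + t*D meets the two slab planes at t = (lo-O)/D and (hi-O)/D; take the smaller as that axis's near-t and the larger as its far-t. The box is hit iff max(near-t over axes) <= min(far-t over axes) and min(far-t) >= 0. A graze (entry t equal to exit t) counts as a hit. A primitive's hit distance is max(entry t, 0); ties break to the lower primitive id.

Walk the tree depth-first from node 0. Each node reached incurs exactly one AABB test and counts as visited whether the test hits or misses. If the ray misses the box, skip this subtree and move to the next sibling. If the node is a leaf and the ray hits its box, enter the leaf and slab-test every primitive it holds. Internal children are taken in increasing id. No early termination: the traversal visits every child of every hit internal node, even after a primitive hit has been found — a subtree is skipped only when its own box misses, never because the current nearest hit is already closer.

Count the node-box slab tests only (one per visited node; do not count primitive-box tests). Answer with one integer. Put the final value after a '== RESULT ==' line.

Traverse from the root:
N0 x:[43/3,82/3] y:[4,41/2] z:[9,46] -> hit [43/3,41/2], descend [8, 11]
  N8 x:[43/3,55/3] y:[25/2,41/2] z:[9,38] -> hit [43/3,55/3], descend [15, 22]
    N15 x:[43/3,55/3] y:[25/2,33/2] z:[25,38] -> miss, prune
    N22 x:[44/3,55/3] y:[16,41/2] z:[9,25] -> hit [16,55/3], descend [10, 17]
      N10 x:[44/3,15] y:[37/2,41/2] z:[21,25] -> miss, prune
      N17 x:[44/3,55/3] y:[16,39/2] z:[9,19] -> hit [16,55/3], descend [19, 20]
        N19 x:[49/3,55/3] y:[33/2,39/2] z:[9,13] -> miss, prune
        N20 x:[44/3,49/3] y:[16,33/2] z:[13,19] -> hit [16,49/3] leaf, test {P7@t=16}
  N11 x:[55/3,82/3] y:[4,19] z:[14,46] -> hit [55/3,19], descend [16, 18]
    N16 x:[19,82/3] y:[4,21/2] z:[33,46] -> miss, prune
    N18 x:[55/3,27] y:[25/2,19] z:[14,29] -> hit [55/3,19], descend [1, 4]
      N1 x:[55/3,27] y:[27/2,19] z:[14,24] -> hit [55/3,19], descend [6, 7]
        N6 x:[77/3,27] y:[27/2,14] z:[14,18] -> miss, prune
        N7 x:[55/3,59/3] y:[18,19] z:[22,24] -> miss, prune
      N4 x:[79/3,80/3] y:[25/2,27/2] z:[28,29] -> miss, prune

Summary -> nodes [0, 8, 15, 22, 10, 17, 19, 20, 11, 16, 18, 1, 6, 7, 4]; box-tests=15; leaf-entries=1; first=P7

== RESULT ==
15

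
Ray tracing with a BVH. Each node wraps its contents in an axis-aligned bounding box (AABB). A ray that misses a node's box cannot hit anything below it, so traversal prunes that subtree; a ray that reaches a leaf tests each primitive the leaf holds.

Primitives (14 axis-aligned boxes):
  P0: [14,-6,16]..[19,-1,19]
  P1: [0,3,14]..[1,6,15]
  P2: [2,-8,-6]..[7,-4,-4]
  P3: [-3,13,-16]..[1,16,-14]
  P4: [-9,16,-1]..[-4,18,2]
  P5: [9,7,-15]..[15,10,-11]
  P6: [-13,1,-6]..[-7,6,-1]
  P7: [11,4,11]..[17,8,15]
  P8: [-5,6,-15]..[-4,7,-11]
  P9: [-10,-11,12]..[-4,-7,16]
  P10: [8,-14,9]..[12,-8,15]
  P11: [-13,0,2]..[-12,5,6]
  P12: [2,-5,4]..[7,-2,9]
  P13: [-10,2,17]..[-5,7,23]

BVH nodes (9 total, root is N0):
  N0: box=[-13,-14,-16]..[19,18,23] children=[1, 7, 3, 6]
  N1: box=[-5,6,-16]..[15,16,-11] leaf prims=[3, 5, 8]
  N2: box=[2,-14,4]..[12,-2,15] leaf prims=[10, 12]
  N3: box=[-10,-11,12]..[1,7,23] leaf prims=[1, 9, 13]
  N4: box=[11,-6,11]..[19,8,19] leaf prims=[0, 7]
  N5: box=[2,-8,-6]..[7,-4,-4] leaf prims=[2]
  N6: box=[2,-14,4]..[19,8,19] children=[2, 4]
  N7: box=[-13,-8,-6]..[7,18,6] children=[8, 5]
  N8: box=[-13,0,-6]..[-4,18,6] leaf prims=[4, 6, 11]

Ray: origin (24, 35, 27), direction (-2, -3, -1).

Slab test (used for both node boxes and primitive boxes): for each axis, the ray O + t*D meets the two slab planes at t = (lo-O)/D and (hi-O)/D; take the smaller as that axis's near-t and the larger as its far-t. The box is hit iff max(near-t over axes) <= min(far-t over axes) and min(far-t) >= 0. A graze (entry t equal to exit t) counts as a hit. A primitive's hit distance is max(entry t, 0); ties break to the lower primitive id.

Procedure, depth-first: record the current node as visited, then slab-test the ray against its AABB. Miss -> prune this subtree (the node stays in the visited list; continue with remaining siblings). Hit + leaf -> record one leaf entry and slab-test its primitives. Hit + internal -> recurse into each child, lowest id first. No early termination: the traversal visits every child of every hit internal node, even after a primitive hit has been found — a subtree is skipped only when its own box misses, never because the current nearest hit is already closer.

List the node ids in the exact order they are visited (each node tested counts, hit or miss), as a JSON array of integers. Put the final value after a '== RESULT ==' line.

Walk:
N0 x:[5/2,37/2] y:[17/3,49/3] z:[4,43] -> hit [17/3,49/3], descend [1, 3, 6, 7]
  N1 x:[9/2,29/2] y:[19/3,29/3] z:[38,43] -> miss, prune
  N3 x:[23/2,17] y:[28/3,46/3] z:[4,15] -> hit [23/2,15] leaf, test {P1(miss), P9@t=14, P13(miss)}
  N6 x:[5/2,11] y:[9,49/3] z:[8,23] -> hit [9,11], descend [2, 4]
    N2 x:[6,11] y:[37/3,49/3] z:[12,23] -> miss, prune
    N4 x:[5/2,13/2] y:[9,41/3] z:[8,16] -> miss, prune
  N7 x:[17/2,37/2] y:[17/3,43/3] z:[21,33] -> miss, prune

order=[0, 1, 3, 6, 2, 4, 7]  |boxes|=7  |leaves|=1  hit=P9

== RESULT ==
[0, 1, 3, 6, 2, 4, 7]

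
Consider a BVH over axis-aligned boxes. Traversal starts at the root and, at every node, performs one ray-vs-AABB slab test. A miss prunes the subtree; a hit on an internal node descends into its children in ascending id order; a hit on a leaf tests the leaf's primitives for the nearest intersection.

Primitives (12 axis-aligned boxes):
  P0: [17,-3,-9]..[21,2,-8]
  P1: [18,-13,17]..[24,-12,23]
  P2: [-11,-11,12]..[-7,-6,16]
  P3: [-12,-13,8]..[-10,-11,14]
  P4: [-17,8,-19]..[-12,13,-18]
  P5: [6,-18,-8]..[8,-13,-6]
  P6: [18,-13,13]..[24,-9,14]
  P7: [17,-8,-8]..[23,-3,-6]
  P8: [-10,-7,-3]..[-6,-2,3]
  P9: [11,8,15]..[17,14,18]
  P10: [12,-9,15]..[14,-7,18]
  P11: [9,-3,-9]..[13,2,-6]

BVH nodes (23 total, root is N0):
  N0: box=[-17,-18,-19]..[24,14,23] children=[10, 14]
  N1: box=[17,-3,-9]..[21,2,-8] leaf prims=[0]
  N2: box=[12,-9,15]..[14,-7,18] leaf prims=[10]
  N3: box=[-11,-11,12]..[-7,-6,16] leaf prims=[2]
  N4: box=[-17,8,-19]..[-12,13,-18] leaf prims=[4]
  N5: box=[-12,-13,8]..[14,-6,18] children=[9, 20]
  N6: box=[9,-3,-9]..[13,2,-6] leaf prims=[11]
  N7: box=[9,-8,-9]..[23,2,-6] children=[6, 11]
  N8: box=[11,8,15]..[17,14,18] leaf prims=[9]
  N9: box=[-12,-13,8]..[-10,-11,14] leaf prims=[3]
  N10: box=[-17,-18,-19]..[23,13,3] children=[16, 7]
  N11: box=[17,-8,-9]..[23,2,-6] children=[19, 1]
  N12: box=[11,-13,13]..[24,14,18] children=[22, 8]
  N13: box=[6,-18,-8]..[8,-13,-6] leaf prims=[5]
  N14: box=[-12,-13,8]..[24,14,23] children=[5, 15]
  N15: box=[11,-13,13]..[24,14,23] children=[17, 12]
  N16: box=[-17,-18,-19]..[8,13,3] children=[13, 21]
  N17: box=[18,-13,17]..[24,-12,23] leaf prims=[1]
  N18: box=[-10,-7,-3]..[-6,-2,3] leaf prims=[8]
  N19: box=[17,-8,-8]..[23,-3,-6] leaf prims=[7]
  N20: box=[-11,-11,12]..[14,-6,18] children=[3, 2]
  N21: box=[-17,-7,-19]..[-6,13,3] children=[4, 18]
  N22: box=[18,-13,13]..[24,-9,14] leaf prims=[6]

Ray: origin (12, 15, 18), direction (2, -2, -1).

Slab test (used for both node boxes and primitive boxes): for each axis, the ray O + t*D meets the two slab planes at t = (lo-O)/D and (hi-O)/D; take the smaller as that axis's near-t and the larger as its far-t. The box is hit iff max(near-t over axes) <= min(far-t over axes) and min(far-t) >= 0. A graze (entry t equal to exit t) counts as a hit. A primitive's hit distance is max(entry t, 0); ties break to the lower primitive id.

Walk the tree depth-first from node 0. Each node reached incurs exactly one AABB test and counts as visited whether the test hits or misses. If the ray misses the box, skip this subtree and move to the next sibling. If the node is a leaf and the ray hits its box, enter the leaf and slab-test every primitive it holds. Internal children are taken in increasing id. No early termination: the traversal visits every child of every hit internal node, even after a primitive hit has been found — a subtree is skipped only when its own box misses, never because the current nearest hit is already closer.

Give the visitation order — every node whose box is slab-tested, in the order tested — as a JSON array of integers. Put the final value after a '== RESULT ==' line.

Traverse from the root:
N0 x:[-29/2,6] y:[1/2,33/2] z:[-5,37] -> hit [1/2,6], descend [10, 14]
  N10 x:[-29/2,11/2] y:[1,33/2] z:[15,37] -> miss, prune
  N14 x:[-12,6] y:[1/2,14] z:[-5,10] -> hit [1/2,6], descend [5, 15]
    N5 x:[-12,1] y:[21/2,14] z:[0,10] -> miss, prune
    N15 x:[-1/2,6] y:[1/2,14] z:[-5,5] -> hit [1/2,5], descend [12, 17]
      N12 x:[-1/2,6] y:[1/2,14] z:[0,5] -> hit [1/2,5], descend [8, 22]
        N8 x:[-1/2,5/2] y:[1/2,7/2] z:[0,3] -> hit [1/2,5/2] leaf, test {P9@t=1/2}
        N22 x:[3,6] y:[12,14] z:[4,5] -> miss, prune
      N17 x:[3,6] y:[27/2,14] z:[-5,1] -> miss, prune

Summary -> nodes [0, 10, 14, 5, 15, 12, 8, 22, 17]; box-tests=9; leaf-entries=1; first=P9

== RESULT ==
[0, 10, 14, 5, 15, 12, 8, 22, 17]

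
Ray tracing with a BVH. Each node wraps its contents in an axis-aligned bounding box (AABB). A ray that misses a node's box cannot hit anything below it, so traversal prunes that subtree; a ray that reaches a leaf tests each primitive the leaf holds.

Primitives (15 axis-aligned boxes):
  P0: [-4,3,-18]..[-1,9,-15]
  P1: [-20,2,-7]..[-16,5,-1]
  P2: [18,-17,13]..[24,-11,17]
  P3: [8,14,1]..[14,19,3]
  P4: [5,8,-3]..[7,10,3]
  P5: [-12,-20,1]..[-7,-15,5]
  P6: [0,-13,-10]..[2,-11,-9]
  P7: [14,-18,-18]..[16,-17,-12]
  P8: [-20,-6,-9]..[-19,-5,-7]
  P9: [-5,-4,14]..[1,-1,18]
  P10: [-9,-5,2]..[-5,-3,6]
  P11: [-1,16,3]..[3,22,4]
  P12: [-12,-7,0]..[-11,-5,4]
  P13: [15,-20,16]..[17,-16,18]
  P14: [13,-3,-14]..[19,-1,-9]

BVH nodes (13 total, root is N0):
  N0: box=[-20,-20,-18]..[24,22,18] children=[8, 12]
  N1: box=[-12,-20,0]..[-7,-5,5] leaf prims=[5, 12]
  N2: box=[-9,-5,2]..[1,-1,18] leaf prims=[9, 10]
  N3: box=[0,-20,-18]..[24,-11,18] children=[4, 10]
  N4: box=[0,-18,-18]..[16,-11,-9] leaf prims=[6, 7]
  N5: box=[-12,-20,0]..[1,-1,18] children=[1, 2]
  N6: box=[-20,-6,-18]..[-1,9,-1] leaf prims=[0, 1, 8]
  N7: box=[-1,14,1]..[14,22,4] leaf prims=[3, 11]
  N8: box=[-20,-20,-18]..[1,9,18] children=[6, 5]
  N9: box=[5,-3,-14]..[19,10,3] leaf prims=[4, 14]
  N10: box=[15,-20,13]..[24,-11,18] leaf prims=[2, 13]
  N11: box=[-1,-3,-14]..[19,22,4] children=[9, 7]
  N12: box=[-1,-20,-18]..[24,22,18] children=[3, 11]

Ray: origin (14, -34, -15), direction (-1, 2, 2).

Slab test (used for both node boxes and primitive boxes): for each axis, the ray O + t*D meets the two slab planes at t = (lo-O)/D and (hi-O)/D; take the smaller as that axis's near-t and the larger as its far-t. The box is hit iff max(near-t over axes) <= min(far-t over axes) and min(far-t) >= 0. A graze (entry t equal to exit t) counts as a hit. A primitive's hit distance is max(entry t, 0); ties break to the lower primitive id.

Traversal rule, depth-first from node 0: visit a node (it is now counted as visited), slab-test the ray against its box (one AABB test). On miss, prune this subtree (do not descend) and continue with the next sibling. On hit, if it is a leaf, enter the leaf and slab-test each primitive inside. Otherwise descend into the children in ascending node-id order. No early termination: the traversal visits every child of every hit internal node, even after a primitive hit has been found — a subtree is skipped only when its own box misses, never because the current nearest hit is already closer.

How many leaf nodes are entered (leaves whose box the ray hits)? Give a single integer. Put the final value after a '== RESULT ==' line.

Trace the traversal:
N0 x:[-10,34] y:[7,28] z:[-3/2,33/2] -> hit [7,33/2], descend [8, 12]
  N8 x:[13,34] y:[7,43/2] z:[-3/2,33/2] -> hit [13,33/2], descend [5, 6]
    N5 x:[13,26] y:[7,33/2] z:[15/2,33/2] -> hit [13,33/2], descend [1, 2]
      N1 x:[21,26] y:[7,29/2] z:[15/2,10] -> miss, prune
      N2 x:[13,23] y:[29/2,33/2] z:[17/2,33/2] -> hit [29/2,33/2] leaf, test {P9@t=15, P10(miss)}
    N6 x:[15,34] y:[14,43/2] z:[-3/2,7] -> miss, prune
  N12 x:[-10,15] y:[7,28] z:[-3/2,33/2] -> hit [7,15], descend [3, 11]
    N3 x:[-10,14] y:[7,23/2] z:[-3/2,33/2] -> hit [7,23/2], descend [4, 10]
      N4 x:[-2,14] y:[8,23/2] z:[-3/2,3] -> miss, prune
      N10 x:[-10,-1] y:[7,23/2] z:[14,33/2] -> miss, prune
    N11 x:[-5,15] y:[31/2,28] z:[1/2,19/2] -> miss, prune

order=[0, 8, 5, 1, 2, 6, 12, 3, 4, 10, 11]  |boxes|=11  |leaves|=1  hit=P9

== RESULT ==
1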